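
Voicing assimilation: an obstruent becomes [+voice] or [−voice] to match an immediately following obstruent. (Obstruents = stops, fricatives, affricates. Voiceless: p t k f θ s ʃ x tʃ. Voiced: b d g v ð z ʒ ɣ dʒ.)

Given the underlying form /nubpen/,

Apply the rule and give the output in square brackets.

/b/ before /p/ (voiceless) → [p]

[nuppen]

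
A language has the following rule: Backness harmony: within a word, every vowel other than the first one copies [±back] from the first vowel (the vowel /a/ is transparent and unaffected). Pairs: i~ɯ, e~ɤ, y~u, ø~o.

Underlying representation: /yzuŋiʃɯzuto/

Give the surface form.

[yzyŋiʃizytø]

/u/ harmonizes with /y/ ([-back]) → [y]
/ɯ/ harmonizes with /y/ ([-back]) → [i]
/u/ harmonizes with /y/ ([-back]) → [y]
/o/ harmonizes with /y/ ([-back]) → [ø]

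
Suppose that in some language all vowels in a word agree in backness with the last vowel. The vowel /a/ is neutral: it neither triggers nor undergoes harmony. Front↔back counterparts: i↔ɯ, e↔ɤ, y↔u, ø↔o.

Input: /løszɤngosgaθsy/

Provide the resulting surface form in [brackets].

/ɤ/ harmonizes with /y/ ([-back]) → [e]
/o/ harmonizes with /y/ ([-back]) → [ø]

[løszengøsgaθsy]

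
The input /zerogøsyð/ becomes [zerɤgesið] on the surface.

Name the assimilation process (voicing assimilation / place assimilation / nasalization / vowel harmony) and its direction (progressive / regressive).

/o/→[ɤ] /ø/→[e] /y/→[i].
Vowels agree with the first vowel, so the harmony is progressive.

vowel harmony, progressive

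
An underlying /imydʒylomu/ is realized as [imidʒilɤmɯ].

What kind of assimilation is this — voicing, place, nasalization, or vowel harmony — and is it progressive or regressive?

vowel harmony, progressive

/y/→[i] /y/→[i] /o/→[ɤ] /u/→[ɯ].
Vowels agree with the first vowel, so the harmony is progressive.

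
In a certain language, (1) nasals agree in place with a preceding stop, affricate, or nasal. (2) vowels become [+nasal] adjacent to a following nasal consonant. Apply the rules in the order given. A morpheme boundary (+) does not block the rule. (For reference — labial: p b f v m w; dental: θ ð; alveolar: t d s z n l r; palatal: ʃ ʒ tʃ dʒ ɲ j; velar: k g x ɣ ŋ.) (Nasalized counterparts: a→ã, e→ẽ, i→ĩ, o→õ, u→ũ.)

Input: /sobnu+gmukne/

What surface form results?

Rule 1: /n/ after /b/ (labial) → [m]
Rule 1: /m/ after /g/ (velar) → [ŋ]
Rule 1: /n/ after /k/ (velar) → [ŋ]
After rule 1: sobmu+gŋukŋe
Rule 2: no segment meets the rule's conditions; no change.

[sobmu+gŋukŋe]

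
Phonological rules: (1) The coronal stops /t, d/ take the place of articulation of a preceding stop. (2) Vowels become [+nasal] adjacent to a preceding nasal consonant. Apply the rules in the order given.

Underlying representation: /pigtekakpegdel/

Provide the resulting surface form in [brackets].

Rule 1: /t/ after /g/ (velar) → [k]
Rule 1: /d/ after /g/ (velar) → [g]
After rule 1: pigkekakpeggel
Rule 2: no segment meets the rule's conditions; no change.

[pigkekakpeggel]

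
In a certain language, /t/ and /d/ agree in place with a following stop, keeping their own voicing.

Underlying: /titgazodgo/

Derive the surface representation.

[tikgazoggo]

/t/ before /g/ (velar) → [k]
/d/ before /g/ (velar) → [g]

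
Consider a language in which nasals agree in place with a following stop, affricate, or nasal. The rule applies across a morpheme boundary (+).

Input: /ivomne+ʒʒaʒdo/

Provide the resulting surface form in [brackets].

[ivonne+ʒʒaʒdo]

/m/ before /n/ (alveolar) → [n]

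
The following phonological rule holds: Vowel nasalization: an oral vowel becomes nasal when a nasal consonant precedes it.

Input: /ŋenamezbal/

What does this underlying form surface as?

/e/ after nasal /ŋ/ → [ẽ]
/a/ after nasal /n/ → [ã]
/e/ after nasal /m/ → [ẽ]

[ŋẽnãmẽzbal]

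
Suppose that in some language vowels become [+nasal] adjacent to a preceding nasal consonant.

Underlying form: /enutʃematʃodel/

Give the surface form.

[enũtʃemãtʃodel]

/u/ after nasal /n/ → [ũ]
/a/ after nasal /m/ → [ã]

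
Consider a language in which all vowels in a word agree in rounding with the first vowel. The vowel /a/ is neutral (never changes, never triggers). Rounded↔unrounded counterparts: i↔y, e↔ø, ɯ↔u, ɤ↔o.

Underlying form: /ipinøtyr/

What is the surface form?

[ipinetir]

/ø/ harmonizes with /i/ ([-round]) → [e]
/y/ harmonizes with /i/ ([-round]) → [i]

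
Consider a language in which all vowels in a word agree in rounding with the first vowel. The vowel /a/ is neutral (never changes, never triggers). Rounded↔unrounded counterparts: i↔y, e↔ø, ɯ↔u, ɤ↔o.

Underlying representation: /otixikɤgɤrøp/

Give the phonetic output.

[otyxykogorøp]

/i/ harmonizes with /o/ ([+round]) → [y]
/i/ harmonizes with /o/ ([+round]) → [y]
/ɤ/ harmonizes with /o/ ([+round]) → [o]
/ɤ/ harmonizes with /o/ ([+round]) → [o]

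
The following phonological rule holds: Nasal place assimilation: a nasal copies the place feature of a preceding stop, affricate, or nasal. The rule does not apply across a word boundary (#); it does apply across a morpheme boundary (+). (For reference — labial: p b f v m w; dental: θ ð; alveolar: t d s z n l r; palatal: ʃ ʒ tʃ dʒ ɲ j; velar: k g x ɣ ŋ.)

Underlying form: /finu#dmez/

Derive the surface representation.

/m/ after /d/ (alveolar) → [n]

[finu#dnez]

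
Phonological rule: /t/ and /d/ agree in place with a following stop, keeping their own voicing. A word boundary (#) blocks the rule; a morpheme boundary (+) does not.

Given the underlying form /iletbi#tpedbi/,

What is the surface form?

/t/ before /b/ (labial) → [p]
/t/ before /p/ (labial) → [p]
/d/ before /b/ (labial) → [b]

[ilepbi#ppebbi]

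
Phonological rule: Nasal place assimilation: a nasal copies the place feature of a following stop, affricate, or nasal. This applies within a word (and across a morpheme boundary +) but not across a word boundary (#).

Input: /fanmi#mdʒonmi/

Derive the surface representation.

/n/ before /m/ (labial) → [m]
/m/ before /dʒ/ (palatal) → [ɲ]
/n/ before /m/ (labial) → [m]

[fammi#ɲdʒommi]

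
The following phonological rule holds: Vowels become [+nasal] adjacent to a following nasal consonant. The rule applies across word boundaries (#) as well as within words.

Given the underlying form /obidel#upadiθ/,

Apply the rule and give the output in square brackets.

[obidel#upadiθ]

no segment meets the rule's conditions; no change.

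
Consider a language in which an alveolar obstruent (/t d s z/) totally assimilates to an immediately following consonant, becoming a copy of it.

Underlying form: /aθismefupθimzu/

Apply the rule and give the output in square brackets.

[aθimmefupθimzu]

/s/ before /m/ → [m] (total assimilation)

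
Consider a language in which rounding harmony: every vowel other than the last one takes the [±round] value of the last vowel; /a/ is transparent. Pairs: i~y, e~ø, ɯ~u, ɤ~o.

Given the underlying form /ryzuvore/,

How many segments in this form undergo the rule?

/y/ harmonizes with /e/ ([-round]) → [i]
/u/ harmonizes with /e/ ([-round]) → [ɯ]
/o/ harmonizes with /e/ ([-round]) → [ɤ]
3 segments change.

3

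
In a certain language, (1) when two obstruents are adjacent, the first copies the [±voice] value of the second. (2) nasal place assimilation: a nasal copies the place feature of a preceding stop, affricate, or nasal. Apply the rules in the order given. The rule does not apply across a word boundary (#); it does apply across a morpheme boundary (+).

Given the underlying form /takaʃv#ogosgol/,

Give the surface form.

[takaʒv#ogozgol]

Rule 1: /ʃ/ before /v/ (voiced) → [ʒ]
Rule 1: /s/ before /g/ (voiced) → [z]
After rule 1: takaʒv#ogozgol
Rule 2: no segment meets the rule's conditions; no change.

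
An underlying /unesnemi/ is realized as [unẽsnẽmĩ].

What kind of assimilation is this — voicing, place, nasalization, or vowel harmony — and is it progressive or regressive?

nasalization, progressive

/e/→[ẽ] /e/→[ẽ] /i/→[ĩ].
Each target copies a feature from the preceding segment, so the direction is progressive.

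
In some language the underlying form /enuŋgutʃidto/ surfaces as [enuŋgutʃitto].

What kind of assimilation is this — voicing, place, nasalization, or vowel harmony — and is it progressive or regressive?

voicing assimilation, regressive

/d/→[t].
Each target copies a feature from the following segment, so the direction is regressive.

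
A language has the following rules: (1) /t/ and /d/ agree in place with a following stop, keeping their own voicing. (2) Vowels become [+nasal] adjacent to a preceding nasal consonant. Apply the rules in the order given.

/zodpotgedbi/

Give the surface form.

Rule 1: /d/ before /p/ (labial) → [b]
Rule 1: /t/ before /g/ (velar) → [k]
Rule 1: /d/ before /b/ (labial) → [b]
After rule 1: zobpokgebbi
Rule 2: no segment meets the rule's conditions; no change.

[zobpokgebbi]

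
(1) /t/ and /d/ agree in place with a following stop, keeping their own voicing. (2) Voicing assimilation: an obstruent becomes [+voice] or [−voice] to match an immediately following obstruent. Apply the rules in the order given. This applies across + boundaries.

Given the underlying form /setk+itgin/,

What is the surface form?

Rule 1: /t/ before /k/ (velar) → [k]
Rule 1: /t/ before /g/ (velar) → [k]
After rule 1: sekk+ikgin
Rule 2: /k/ before /g/ (voiced) → [g]

[sekk+iggin]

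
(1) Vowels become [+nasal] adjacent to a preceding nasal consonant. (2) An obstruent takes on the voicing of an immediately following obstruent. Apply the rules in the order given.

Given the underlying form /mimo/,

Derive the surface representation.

Rule 1: /i/ after nasal /m/ → [ĩ]
Rule 1: /o/ after nasal /m/ → [õ]
After rule 1: mĩmõ
Rule 2: no segment meets the rule's conditions; no change.

[mĩmõ]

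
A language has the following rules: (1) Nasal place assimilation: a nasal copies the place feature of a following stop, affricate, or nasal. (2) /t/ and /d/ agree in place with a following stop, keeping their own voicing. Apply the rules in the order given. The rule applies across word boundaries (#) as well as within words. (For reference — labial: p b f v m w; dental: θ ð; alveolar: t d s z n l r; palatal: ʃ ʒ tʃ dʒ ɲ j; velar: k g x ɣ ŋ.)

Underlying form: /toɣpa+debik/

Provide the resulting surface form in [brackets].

[toɣpa+debik]

Rule 1: no segment meets the rule's conditions; no change.
After rule 1: toɣpa+debik
Rule 2: no segment meets the rule's conditions; no change.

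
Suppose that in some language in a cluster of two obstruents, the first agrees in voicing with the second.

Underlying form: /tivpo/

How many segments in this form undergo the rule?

1

/v/ before /p/ (voiceless) → [f]
1 segment changes.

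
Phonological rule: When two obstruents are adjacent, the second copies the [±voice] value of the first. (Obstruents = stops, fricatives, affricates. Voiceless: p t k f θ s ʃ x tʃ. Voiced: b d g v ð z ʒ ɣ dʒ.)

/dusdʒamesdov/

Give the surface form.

/dʒ/ after /s/ (voiceless) → [tʃ]
/d/ after /s/ (voiceless) → [t]

[dustʃamestov]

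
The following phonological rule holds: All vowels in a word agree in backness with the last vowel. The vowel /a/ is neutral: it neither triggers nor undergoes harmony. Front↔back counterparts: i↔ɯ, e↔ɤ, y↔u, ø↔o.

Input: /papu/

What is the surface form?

[papu]

no segment meets the rule's conditions; no change.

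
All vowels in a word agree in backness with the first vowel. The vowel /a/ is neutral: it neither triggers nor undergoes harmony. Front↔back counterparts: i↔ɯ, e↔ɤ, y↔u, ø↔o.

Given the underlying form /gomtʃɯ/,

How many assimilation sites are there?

No segment meets the rule's conditions.

0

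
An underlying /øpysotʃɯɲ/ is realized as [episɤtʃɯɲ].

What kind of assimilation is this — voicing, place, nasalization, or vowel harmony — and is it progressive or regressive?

/ø/→[e] /y/→[i] /o/→[ɤ].
Vowels agree with the last vowel, so the harmony is regressive.

vowel harmony, regressive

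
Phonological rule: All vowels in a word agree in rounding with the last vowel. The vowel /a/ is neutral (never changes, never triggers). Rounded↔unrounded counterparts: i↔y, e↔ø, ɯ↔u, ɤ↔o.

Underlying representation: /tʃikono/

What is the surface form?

[tʃykono]

/i/ harmonizes with /o/ ([+round]) → [y]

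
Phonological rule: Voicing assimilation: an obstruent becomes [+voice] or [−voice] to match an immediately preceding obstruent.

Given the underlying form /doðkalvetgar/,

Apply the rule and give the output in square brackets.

[doðgalvetkar]

/k/ after /ð/ (voiced) → [g]
/g/ after /t/ (voiceless) → [k]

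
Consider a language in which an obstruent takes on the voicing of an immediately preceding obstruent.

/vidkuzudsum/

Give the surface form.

[vidguzudzum]

/k/ after /d/ (voiced) → [g]
/s/ after /d/ (voiced) → [z]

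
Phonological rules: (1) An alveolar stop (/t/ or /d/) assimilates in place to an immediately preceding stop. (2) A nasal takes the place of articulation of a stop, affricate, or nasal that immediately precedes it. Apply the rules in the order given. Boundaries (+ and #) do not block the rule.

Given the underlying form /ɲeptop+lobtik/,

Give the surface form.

[ɲeppop+lobpik]

Rule 1: /t/ after /p/ (labial) → [p]
Rule 1: /t/ after /b/ (labial) → [p]
After rule 1: ɲeppop+lobpik
Rule 2: no segment meets the rule's conditions; no change.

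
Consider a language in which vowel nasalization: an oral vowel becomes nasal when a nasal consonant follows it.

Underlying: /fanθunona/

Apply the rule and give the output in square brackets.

[fãnθũnõna]

/a/ before nasal /n/ → [ã]
/u/ before nasal /n/ → [ũ]
/o/ before nasal /n/ → [õ]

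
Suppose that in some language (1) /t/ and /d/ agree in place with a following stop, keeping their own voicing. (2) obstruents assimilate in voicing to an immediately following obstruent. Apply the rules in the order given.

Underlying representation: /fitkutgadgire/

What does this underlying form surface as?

Rule 1: /t/ before /k/ (velar) → [k]
Rule 1: /t/ before /g/ (velar) → [k]
Rule 1: /d/ before /g/ (velar) → [g]
After rule 1: fikkukgaggire
Rule 2: /k/ before /g/ (voiced) → [g]

[fikkuggaggire]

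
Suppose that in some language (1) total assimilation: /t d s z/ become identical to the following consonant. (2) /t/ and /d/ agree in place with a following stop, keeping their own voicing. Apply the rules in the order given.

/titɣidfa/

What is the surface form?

Rule 1: /t/ before /ɣ/ → [ɣ] (total assimilation)
Rule 1: /d/ before /f/ → [f] (total assimilation)
After rule 1: tiɣɣiffa
Rule 2: no segment meets the rule's conditions; no change.

[tiɣɣiffa]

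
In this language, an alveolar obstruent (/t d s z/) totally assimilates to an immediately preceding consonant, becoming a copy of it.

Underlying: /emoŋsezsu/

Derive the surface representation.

/s/ after /ŋ/ → [ŋ] (total assimilation)
/s/ after /z/ → [z] (total assimilation)

[emoŋŋezzu]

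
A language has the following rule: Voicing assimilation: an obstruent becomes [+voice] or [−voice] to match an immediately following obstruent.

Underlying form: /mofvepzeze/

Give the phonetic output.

[movvebzeze]

/f/ before /v/ (voiced) → [v]
/p/ before /z/ (voiced) → [b]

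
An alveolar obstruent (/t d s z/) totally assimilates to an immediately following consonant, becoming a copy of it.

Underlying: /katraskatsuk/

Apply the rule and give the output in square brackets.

/t/ before /r/ → [r] (total assimilation)
/s/ before /k/ → [k] (total assimilation)
/t/ before /s/ → [s] (total assimilation)

[karrakkassuk]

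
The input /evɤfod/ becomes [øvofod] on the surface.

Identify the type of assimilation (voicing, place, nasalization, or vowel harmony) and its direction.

vowel harmony, regressive

/e/→[ø] /ɤ/→[o].
Vowels agree with the last vowel, so the harmony is regressive.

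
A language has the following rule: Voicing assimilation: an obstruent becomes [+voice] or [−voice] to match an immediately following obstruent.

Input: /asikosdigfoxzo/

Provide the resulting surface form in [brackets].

/s/ before /d/ (voiced) → [z]
/g/ before /f/ (voiceless) → [k]
/x/ before /z/ (voiced) → [ɣ]

[asikozdikfoɣzo]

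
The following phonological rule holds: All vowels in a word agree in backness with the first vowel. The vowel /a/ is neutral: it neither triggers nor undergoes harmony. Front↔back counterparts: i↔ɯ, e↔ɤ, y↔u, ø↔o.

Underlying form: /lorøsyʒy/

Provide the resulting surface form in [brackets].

/ø/ harmonizes with /o/ ([+back]) → [o]
/y/ harmonizes with /o/ ([+back]) → [u]
/y/ harmonizes with /o/ ([+back]) → [u]

[lorosuʒu]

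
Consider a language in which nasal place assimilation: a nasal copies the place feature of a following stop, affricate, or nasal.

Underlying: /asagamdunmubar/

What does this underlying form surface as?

/m/ before /d/ (alveolar) → [n]
/n/ before /m/ (labial) → [m]

[asagandummubar]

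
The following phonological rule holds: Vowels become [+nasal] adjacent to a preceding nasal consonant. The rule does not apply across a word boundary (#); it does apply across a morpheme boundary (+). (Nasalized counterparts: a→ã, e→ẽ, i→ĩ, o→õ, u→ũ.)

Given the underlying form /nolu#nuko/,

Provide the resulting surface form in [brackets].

/o/ after nasal /n/ → [õ]
/u/ after nasal /n/ → [ũ]

[nõlu#nũko]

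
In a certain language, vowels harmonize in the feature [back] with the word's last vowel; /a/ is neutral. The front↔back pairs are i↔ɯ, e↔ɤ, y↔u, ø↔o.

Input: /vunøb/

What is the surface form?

/u/ harmonizes with /ø/ ([-back]) → [y]

[vynøb]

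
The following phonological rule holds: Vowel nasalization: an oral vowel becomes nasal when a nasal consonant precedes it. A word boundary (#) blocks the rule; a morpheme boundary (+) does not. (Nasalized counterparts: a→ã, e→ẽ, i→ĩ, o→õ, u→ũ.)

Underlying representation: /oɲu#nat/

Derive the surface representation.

/u/ after nasal /ɲ/ → [ũ]
/a/ after nasal /n/ → [ã]

[oɲũ#nãt]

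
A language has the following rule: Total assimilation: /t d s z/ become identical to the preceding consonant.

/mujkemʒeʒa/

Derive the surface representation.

no segment meets the rule's conditions; no change.

[mujkemʒeʒa]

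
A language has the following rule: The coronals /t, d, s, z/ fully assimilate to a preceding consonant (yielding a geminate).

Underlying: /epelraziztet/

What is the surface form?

/t/ after /z/ → [z] (total assimilation)

[epelrazizzet]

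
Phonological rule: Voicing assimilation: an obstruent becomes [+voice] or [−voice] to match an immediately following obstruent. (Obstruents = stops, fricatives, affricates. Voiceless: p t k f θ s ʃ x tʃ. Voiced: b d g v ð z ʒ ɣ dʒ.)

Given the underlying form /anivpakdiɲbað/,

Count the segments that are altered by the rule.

2

/v/ before /p/ (voiceless) → [f]
/k/ before /d/ (voiced) → [g]
2 segments change.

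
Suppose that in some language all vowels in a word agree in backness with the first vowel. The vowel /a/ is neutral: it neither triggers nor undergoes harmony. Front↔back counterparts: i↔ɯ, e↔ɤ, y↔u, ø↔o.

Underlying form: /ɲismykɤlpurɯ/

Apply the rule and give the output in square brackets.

[ɲismykelpyri]

/ɤ/ harmonizes with /i/ ([-back]) → [e]
/u/ harmonizes with /i/ ([-back]) → [y]
/ɯ/ harmonizes with /i/ ([-back]) → [i]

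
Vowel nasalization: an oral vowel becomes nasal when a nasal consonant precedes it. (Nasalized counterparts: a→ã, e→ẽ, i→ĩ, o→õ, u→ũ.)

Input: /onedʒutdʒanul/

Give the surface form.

[onẽdʒutdʒanũl]

/e/ after nasal /n/ → [ẽ]
/u/ after nasal /n/ → [ũ]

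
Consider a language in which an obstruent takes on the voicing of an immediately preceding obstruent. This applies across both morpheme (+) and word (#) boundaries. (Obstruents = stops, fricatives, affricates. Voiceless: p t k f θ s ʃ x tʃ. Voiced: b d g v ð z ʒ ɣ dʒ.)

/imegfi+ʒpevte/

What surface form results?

[imegvi+ʒbevde]

/f/ after /g/ (voiced) → [v]
/p/ after /ʒ/ (voiced) → [b]
/t/ after /v/ (voiced) → [d]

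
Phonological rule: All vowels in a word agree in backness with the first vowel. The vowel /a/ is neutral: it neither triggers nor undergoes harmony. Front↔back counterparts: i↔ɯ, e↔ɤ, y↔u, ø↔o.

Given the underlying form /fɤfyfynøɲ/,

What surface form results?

/y/ harmonizes with /ɤ/ ([+back]) → [u]
/y/ harmonizes with /ɤ/ ([+back]) → [u]
/ø/ harmonizes with /ɤ/ ([+back]) → [o]

[fɤfufunoɲ]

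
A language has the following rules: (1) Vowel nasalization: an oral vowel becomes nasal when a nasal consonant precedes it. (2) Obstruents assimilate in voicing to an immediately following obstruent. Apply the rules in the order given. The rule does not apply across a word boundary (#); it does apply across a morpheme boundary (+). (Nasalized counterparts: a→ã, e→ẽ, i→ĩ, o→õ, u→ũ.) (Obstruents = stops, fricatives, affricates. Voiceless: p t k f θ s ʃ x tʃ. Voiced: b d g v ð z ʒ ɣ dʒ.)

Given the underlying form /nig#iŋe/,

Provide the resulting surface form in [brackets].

[nĩg#iŋẽ]

Rule 1: /i/ after nasal /n/ → [ĩ]
Rule 1: /e/ after nasal /ŋ/ → [ẽ]
After rule 1: nĩg#iŋẽ
Rule 2: no segment meets the rule's conditions; no change.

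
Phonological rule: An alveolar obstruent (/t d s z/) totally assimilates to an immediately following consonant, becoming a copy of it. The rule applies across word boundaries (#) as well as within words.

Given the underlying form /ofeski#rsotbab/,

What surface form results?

/s/ before /k/ → [k] (total assimilation)
/t/ before /b/ → [b] (total assimilation)

[ofekki#rsobbab]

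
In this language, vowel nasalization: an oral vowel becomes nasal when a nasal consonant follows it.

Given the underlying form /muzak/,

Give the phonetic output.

no segment meets the rule's conditions; no change.

[muzak]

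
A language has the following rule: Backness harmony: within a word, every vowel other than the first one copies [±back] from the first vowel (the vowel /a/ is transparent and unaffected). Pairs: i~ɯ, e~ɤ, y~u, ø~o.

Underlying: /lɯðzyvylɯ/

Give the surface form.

/y/ harmonizes with /ɯ/ ([+back]) → [u]
/y/ harmonizes with /ɯ/ ([+back]) → [u]

[lɯðzuvulɯ]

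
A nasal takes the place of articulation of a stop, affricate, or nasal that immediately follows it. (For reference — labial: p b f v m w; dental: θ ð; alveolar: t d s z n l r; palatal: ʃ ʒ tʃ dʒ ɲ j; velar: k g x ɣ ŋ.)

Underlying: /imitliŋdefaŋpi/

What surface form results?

[imitlindefampi]

/ŋ/ before /d/ (alveolar) → [n]
/ŋ/ before /p/ (labial) → [m]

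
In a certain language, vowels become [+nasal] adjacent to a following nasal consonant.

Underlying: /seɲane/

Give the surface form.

[sẽɲãne]

/e/ before nasal /ɲ/ → [ẽ]
/a/ before nasal /n/ → [ã]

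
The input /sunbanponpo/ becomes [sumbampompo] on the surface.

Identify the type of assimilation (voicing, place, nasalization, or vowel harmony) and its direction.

/n/→[m] /n/→[m] /n/→[m].
Each target copies a feature from the following segment, so the direction is regressive.

place assimilation, regressive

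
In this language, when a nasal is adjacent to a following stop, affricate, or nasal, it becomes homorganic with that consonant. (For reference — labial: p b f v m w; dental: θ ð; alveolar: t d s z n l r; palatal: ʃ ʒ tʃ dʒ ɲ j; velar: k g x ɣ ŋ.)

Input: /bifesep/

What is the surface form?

no segment meets the rule's conditions; no change.

[bifesep]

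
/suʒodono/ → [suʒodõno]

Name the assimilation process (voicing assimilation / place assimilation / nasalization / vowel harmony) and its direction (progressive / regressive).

/o/→[õ].
Each target copies a feature from the following segment, so the direction is regressive.

nasalization, regressive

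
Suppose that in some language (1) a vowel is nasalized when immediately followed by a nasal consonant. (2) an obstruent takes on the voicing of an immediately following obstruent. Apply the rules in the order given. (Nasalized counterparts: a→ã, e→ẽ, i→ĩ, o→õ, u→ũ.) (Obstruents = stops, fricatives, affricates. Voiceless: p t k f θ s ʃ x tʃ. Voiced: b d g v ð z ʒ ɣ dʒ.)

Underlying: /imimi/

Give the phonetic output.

Rule 1: /i/ before nasal /m/ → [ĩ]
Rule 1: /i/ before nasal /m/ → [ĩ]
After rule 1: ĩmĩmi
Rule 2: no segment meets the rule's conditions; no change.

[ĩmĩmi]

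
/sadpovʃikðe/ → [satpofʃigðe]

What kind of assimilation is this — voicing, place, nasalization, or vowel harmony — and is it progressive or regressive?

/d/→[t] /v/→[f] /k/→[g].
Each target copies a feature from the following segment, so the direction is regressive.

voicing assimilation, regressive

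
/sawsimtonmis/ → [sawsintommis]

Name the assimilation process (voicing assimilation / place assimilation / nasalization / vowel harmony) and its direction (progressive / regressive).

place assimilation, regressive

/m/→[n] /n/→[m].
Each target copies a feature from the following segment, so the direction is regressive.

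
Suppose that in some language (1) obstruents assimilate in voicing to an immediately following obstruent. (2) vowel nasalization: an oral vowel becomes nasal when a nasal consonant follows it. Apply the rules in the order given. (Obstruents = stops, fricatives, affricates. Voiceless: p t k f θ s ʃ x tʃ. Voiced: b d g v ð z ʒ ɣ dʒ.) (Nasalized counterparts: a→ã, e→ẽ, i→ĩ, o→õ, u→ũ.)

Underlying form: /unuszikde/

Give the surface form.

[ũnuzzigde]

Rule 1: /s/ before /z/ (voiced) → [z]
Rule 1: /k/ before /d/ (voiced) → [g]
After rule 1: unuzzigde
Rule 2: /u/ before nasal /n/ → [ũ]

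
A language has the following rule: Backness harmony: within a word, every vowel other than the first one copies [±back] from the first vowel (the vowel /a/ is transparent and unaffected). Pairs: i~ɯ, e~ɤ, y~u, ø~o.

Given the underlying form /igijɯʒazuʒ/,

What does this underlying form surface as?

[igijiʒazyʒ]

/ɯ/ harmonizes with /i/ ([-back]) → [i]
/u/ harmonizes with /i/ ([-back]) → [y]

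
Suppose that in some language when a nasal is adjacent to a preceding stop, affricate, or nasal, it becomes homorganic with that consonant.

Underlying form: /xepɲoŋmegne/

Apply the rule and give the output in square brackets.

/ɲ/ after /p/ (labial) → [m]
/m/ after /ŋ/ (velar) → [ŋ]
/n/ after /g/ (velar) → [ŋ]

[xepmoŋŋegŋe]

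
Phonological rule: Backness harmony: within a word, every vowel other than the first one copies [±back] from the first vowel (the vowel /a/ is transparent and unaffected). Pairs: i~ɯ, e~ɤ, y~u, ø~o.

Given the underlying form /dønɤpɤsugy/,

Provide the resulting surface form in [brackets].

/ɤ/ harmonizes with /ø/ ([-back]) → [e]
/ɤ/ harmonizes with /ø/ ([-back]) → [e]
/u/ harmonizes with /ø/ ([-back]) → [y]

[dønepesygy]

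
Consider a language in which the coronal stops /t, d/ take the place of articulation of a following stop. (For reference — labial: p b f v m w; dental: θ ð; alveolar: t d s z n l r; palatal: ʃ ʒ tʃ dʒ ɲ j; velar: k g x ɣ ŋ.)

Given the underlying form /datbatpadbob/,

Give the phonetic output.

/t/ before /b/ (labial) → [p]
/t/ before /p/ (labial) → [p]
/d/ before /b/ (labial) → [b]

[dapbappabbob]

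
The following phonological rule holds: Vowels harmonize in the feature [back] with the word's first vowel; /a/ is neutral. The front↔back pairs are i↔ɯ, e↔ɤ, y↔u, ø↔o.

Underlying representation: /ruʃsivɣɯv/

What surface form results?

[ruʃsɯvɣɯv]

/i/ harmonizes with /u/ ([+back]) → [ɯ]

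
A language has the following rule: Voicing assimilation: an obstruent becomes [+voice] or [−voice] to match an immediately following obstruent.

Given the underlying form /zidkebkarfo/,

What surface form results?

/d/ before /k/ (voiceless) → [t]
/b/ before /k/ (voiceless) → [p]

[zitkepkarfo]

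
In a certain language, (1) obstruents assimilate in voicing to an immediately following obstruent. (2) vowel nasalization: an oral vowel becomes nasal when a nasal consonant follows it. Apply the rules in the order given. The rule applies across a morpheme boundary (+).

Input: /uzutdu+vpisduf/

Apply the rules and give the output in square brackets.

[uzuddu+fpizduf]

Rule 1: /t/ before /d/ (voiced) → [d]
Rule 1: /v/ before /p/ (voiceless) → [f]
Rule 1: /s/ before /d/ (voiced) → [z]
After rule 1: uzuddu+fpizduf
Rule 2: no segment meets the rule's conditions; no change.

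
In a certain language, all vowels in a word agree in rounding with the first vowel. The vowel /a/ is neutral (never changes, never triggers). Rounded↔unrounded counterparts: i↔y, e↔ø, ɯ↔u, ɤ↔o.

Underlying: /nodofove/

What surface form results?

[nodofovø]

/e/ harmonizes with /o/ ([+round]) → [ø]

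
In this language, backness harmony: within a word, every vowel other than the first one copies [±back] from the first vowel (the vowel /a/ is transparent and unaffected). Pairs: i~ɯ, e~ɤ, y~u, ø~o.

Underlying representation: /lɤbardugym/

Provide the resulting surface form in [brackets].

[lɤbardugum]

/y/ harmonizes with /ɤ/ ([+back]) → [u]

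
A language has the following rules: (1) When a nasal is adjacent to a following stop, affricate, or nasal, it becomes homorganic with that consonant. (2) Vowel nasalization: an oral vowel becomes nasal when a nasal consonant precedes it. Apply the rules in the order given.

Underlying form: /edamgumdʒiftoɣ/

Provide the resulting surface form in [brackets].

Rule 1: /m/ before /g/ (velar) → [ŋ]
Rule 1: /m/ before /dʒ/ (palatal) → [ɲ]
After rule 1: edaŋguɲdʒiftoɣ
Rule 2: no segment meets the rule's conditions; no change.

[edaŋguɲdʒiftoɣ]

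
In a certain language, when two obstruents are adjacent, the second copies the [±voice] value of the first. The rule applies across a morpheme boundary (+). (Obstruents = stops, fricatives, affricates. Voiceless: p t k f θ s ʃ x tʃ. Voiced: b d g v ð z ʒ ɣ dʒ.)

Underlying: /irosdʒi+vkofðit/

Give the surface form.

[irostʃi+vgofθit]

/dʒ/ after /s/ (voiceless) → [tʃ]
/k/ after /v/ (voiced) → [g]
/ð/ after /f/ (voiceless) → [θ]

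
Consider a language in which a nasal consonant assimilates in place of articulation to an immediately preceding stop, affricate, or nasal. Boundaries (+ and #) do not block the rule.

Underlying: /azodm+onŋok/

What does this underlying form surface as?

[azodn+onnok]

/m/ after /d/ (alveolar) → [n]
/ŋ/ after /n/ (alveolar) → [n]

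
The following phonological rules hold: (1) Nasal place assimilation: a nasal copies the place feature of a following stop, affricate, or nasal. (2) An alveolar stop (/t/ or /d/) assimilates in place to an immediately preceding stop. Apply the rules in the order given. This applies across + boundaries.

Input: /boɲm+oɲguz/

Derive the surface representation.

[bomm+oŋguz]

Rule 1: /ɲ/ before /m/ (labial) → [m]
Rule 1: /ɲ/ before /g/ (velar) → [ŋ]
After rule 1: bomm+oŋguz
Rule 2: no segment meets the rule's conditions; no change.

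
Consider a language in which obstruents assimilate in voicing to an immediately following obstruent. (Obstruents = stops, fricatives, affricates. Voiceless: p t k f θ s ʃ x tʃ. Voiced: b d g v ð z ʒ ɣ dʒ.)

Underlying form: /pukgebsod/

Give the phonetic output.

[puggepsod]

/k/ before /g/ (voiced) → [g]
/b/ before /s/ (voiceless) → [p]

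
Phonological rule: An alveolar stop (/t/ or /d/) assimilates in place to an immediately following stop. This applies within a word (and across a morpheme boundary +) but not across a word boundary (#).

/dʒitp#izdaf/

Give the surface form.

[dʒipp#izdaf]

/t/ before /p/ (labial) → [p]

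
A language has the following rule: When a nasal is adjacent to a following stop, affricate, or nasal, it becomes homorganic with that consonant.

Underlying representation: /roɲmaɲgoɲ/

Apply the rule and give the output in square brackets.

/ɲ/ before /m/ (labial) → [m]
/ɲ/ before /g/ (velar) → [ŋ]

[rommaŋgoɲ]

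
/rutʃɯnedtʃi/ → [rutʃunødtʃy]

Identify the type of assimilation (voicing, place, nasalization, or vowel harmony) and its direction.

/ɯ/→[u] /e/→[ø] /i/→[y].
Vowels agree with the first vowel, so the harmony is progressive.

vowel harmony, progressive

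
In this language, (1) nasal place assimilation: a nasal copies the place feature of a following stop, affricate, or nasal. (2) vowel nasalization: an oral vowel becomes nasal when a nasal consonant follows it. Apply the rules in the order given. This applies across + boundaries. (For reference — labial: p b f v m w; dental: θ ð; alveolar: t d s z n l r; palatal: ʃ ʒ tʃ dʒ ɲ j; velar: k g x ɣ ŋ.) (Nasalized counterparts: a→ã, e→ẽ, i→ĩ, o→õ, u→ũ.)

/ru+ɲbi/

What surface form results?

[rũ+mbi]

Rule 1: /ɲ/ before /b/ (labial) → [m]
After rule 1: ru+mbi
Rule 2: /u/ before nasal /m/ → [ũ]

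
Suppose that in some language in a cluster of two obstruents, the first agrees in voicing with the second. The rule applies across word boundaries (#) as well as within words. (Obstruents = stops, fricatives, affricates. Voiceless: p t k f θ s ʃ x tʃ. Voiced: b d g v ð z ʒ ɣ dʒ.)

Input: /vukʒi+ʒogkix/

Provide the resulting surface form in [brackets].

/k/ before /ʒ/ (voiced) → [g]
/g/ before /k/ (voiceless) → [k]

[vugʒi+ʒokkix]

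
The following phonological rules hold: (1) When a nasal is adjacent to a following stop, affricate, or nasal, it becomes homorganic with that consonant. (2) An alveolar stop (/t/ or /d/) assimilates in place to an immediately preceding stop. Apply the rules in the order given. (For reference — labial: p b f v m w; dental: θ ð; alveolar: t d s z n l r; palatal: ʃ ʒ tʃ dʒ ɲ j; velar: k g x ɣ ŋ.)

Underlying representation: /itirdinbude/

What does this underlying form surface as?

[itirdimbude]

Rule 1: /n/ before /b/ (labial) → [m]
After rule 1: itirdimbude
Rule 2: no segment meets the rule's conditions; no change.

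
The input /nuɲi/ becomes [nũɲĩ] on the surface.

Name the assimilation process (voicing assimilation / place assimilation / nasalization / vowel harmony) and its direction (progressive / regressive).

/u/→[ũ] /i/→[ĩ].
Each target copies a feature from the preceding segment, so the direction is progressive.

nasalization, progressive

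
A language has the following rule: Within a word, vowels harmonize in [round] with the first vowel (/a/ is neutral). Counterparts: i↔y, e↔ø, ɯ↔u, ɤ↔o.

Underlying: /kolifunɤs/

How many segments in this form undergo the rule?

/i/ harmonizes with /o/ ([+round]) → [y]
/ɤ/ harmonizes with /o/ ([+round]) → [o]
2 segments change.

2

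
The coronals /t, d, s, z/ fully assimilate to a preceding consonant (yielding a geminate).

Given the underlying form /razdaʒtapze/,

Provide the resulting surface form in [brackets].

[razzaʒʒappe]

/d/ after /z/ → [z] (total assimilation)
/t/ after /ʒ/ → [ʒ] (total assimilation)
/z/ after /p/ → [p] (total assimilation)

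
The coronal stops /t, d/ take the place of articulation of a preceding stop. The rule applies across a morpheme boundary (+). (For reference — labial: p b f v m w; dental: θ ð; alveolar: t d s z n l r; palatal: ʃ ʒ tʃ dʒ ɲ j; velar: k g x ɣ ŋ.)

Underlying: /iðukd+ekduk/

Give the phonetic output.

[iðukg+ekguk]

/d/ after /k/ (velar) → [g]
/d/ after /k/ (velar) → [g]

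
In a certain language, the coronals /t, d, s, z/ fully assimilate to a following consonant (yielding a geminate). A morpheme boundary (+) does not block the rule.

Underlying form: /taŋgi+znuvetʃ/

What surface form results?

[taŋgi+nnuvetʃ]

/z/ before /n/ → [n] (total assimilation)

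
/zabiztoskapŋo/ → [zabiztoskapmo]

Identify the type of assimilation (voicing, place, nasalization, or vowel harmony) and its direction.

place assimilation, progressive

/ŋ/→[m].
Each target copies a feature from the preceding segment, so the direction is progressive.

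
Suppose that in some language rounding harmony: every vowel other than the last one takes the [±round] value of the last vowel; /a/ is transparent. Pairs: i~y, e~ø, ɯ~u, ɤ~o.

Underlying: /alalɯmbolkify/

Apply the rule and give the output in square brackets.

/ɯ/ harmonizes with /y/ ([+round]) → [u]
/i/ harmonizes with /y/ ([+round]) → [y]

[alalumbolkyfy]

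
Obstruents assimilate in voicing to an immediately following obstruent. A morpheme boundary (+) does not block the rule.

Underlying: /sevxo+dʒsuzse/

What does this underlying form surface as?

[sefxo+tʃsusse]

/v/ before /x/ (voiceless) → [f]
/dʒ/ before /s/ (voiceless) → [tʃ]
/z/ before /s/ (voiceless) → [s]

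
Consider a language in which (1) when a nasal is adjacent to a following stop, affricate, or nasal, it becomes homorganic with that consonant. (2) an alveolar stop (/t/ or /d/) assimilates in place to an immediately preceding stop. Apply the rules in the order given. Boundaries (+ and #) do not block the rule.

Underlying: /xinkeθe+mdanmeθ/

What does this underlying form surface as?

[xiŋkeθe+ndammeθ]

Rule 1: /n/ before /k/ (velar) → [ŋ]
Rule 1: /m/ before /d/ (alveolar) → [n]
Rule 1: /n/ before /m/ (labial) → [m]
After rule 1: xiŋkeθe+ndammeθ
Rule 2: no segment meets the rule's conditions; no change.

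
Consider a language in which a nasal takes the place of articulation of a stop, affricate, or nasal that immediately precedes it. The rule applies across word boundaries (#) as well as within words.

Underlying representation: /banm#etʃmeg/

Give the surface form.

[bann#etʃɲeg]

/m/ after /n/ (alveolar) → [n]
/m/ after /tʃ/ (palatal) → [ɲ]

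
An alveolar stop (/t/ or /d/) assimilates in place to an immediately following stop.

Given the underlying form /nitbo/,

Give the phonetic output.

/t/ before /b/ (labial) → [p]

[nipbo]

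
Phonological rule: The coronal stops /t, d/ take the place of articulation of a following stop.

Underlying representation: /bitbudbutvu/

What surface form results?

/t/ before /b/ (labial) → [p]
/d/ before /b/ (labial) → [b]

[bipbubbutvu]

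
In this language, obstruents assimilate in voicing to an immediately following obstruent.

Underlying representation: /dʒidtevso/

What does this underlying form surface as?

[dʒittefso]

/d/ before /t/ (voiceless) → [t]
/v/ before /s/ (voiceless) → [f]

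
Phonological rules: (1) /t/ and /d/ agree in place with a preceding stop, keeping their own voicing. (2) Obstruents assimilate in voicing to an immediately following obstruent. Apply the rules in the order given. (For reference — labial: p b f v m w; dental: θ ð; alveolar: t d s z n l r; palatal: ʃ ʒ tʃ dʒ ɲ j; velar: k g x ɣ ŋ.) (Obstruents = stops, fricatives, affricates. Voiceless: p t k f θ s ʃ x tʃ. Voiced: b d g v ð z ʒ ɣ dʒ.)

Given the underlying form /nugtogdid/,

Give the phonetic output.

Rule 1: /t/ after /g/ (velar) → [k]
Rule 1: /d/ after /g/ (velar) → [g]
After rule 1: nugkoggid
Rule 2: /g/ before /k/ (voiceless) → [k]

[nukkoggid]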